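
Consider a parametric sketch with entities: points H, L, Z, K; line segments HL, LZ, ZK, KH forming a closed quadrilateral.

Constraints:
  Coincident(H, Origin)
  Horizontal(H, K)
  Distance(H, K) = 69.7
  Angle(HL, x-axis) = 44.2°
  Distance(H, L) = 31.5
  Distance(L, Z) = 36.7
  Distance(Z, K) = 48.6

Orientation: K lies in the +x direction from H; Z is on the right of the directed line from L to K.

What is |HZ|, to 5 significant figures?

27.639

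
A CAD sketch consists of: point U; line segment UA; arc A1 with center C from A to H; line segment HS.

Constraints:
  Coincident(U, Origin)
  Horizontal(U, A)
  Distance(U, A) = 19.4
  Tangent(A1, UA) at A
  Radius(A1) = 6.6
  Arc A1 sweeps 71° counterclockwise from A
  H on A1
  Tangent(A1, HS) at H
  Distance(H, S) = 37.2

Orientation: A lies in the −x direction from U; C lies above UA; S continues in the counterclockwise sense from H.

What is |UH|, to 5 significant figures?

13.892

U is at the origin; U and A share the same y with |UA| = 19.4 and A on the −x side, so A = (-19.400, 0.0000). Since A1 is tangent to UA there, CA ⟂ UA, so C = A + (0, 6.6) = (-19.400, 6.6000). On A1, A sits at bearing -90° from C; a 71° counterclockwise sweep puts H at bearing -19°, so H = C + 6.6·(cos -19°, sin -19°) = (-13.160, 4.4513). Then |UH| = |H − U| = 13.892.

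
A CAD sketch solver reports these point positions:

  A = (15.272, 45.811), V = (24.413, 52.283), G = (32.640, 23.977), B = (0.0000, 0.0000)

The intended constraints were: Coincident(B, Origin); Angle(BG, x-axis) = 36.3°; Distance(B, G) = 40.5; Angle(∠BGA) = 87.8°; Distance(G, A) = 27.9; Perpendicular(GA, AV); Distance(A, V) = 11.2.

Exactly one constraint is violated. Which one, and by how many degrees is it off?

Perpendicular(GA, AV) — off by 3.20°.

B = (0.00, 0.00) ✓; BG at 36.30° ✓; |BG| = 40.50 ✓; ∠BGA = 87.80° ✓; |GA| = 27.90 ✓; ∠(GA, AV) = 93.20° ✗; |AV| = 11.20 ✓.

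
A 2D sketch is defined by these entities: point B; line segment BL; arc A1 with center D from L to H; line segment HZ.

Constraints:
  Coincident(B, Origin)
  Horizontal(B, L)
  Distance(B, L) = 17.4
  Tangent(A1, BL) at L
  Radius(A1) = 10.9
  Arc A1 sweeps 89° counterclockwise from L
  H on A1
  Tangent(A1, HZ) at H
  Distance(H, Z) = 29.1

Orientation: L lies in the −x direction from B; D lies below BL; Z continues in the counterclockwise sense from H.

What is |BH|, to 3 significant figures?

30.3

Tangency of A1 to BL means the radius DL is perpendicular to BL, so D = L + (0, -10.9) = (-17.4, -10.9). On A1, L sits at bearing 90° from D; an 89° counterclockwise sweep puts H at bearing 179°, so H = D + 10.9·(cos 179°, sin 179°) = (-28.3, -10.7). Then |BH| = |H − B| = 30.3.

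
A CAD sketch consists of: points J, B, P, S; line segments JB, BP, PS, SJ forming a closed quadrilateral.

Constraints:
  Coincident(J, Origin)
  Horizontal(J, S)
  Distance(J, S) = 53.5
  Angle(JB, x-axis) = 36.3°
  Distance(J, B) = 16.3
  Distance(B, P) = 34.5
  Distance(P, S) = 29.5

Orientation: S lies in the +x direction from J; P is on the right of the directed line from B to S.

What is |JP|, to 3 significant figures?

37.0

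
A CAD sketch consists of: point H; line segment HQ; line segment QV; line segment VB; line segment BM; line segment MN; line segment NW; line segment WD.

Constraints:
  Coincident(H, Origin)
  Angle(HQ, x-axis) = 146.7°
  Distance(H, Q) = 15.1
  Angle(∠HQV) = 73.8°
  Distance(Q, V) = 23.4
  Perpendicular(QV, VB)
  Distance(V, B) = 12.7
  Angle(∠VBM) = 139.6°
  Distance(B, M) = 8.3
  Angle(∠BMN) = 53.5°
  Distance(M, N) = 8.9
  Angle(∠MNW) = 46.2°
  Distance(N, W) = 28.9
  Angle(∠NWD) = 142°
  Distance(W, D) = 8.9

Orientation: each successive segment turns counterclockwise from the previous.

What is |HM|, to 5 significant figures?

14.529

H is at the origin; HQ runs at 146.7° with length 15.1, so Q = (-12.621, 8.2902). ∠HQV = 73.8° gives QV at -107.10° from the x-axis; with |QV| = 23.4, V = (-19.501, -14.075). QV ⟂ VB, so VB runs at -17.100°; with |VB| = 12.7, B = (-7.3627, -17.810). ∠VBM = 139.6° gives BM at 23.300° from the x-axis; with |BM| = 8.3, M = (0.26044, -14.527). Then |HM| = |M − H| = 14.529.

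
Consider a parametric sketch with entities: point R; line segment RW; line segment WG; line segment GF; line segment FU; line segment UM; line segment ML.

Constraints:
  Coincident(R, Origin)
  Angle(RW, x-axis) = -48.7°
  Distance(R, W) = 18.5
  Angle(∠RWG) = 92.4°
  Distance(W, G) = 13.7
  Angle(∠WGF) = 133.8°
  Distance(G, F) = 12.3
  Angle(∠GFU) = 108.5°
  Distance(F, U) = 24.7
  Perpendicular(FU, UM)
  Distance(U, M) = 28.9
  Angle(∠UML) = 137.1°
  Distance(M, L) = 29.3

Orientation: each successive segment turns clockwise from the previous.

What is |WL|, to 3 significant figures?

26.7

R is at the origin; RW runs at -48.7° with length 18.5, so W = (12.2, -13.9). ∠RWG = 92.4° gives WG at -136° from the x-axis; with |WG| = 13.7, G = (2.31, -23.4). ∠WGF = 133.8° gives GF at 178° from the x-axis; with |GF| = 12.3, F = (-9.98, -22.8). ∠GFU = 108.5° gives FU at 106° from the x-axis; with |FU| = 24.7, U = (-16.8, 0.916). The perpendicularity gives UM at right angles to FU, so UM runs at 16.0°; with |UM| = 28.9, M = (11.0, 8.88). ∠UML = 137.1° gives ML at -26.9° from the x-axis; with |ML| = 29.3, L = (37.1, -4.37). Then |WL| = |L − W| = 26.7.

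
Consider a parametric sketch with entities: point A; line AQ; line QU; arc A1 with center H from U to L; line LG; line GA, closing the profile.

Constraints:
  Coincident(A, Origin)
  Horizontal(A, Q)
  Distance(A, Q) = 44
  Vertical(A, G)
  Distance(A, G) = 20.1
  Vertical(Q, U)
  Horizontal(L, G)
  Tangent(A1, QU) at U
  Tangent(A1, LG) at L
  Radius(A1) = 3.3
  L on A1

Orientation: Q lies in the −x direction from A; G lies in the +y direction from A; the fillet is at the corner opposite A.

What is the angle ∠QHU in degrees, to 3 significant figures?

78.9°

The virtual corner opposite A is at (-44.0, 20.1). A1 meets QU tangentially, so HU is at right angles to QU and A1 meets LG tangentially, so HL is at right angles to LG, with radius 3.3, so the center H sits 3.3 in from both sides at H = (-40.7, 16.8). That places the tangent points at U = (-44.0, 16.8) on QU and L = (-40.7, 20.1) on LG. Then cos ∠QHU = HQ·HU / (|HQ||HU|), giving 78.9°.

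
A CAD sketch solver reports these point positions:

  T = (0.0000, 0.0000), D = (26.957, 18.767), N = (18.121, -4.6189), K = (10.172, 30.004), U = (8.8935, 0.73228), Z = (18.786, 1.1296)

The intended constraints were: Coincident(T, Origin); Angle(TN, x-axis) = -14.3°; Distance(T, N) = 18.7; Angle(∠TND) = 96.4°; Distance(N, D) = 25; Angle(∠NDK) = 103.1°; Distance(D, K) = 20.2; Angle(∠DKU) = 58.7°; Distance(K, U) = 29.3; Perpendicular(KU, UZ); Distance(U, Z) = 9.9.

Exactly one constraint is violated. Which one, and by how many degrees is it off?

Perpendicular(KU, UZ) — off by 4.80°.

T = (0.00, 0.00) ✓; TN at -14.30° ✓; |TN| = 18.70 ✓; ∠TND = 96.40° ✓; |ND| = 25.00 ✓; ∠NDK = 103.1° ✓; |DK| = 20.20 ✓; ∠DKU = 58.70° ✓; |KU| = 29.30 ✓; ∠(KU, UZ) = 94.80° ✗; |UZ| = 9.900 ✓.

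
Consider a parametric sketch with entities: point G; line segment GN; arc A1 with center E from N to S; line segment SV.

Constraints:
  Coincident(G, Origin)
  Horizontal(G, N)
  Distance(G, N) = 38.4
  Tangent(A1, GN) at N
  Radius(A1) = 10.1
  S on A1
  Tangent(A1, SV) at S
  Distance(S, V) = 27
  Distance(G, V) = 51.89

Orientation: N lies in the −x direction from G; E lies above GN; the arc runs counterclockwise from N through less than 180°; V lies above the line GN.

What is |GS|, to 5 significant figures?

31.116

G is at the origin; GN is horizontal with |GN| = 38.4 and N on the −x side, so N = (-38.400, 0.0000). A1 meets GN tangentially, so EN is at right angles to GN, so E = N + (0, 10.1) = (-38.400, 10.100). Since ES ⟂ SV (tangency), |EV| = √(10.1² + 27.0²) = 28.827 regardless of where S sits on A1. So V lies on both circle(G, 51.89) and circle(E, 28.827); the above-GN intersection is V = (-34.595, 38.675). S is the foot of the tangent from V: S = (-28.556, 12.359).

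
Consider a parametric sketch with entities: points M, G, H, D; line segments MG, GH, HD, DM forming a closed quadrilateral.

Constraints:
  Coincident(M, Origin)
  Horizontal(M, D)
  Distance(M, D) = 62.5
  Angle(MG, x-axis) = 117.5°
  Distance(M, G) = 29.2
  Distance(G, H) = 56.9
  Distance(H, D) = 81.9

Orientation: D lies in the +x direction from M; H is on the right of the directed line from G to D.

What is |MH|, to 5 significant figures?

33.734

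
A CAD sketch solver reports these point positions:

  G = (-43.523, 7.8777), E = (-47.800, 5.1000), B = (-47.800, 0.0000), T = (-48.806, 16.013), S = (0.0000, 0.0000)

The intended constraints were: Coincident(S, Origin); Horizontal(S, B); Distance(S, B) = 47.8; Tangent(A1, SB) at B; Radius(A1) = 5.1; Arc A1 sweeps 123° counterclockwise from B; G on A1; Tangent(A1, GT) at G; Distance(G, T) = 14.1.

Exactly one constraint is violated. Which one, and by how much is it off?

Distance(G, T) = 14.1 — off by 4.40.

S = (0.00, 0.00) ✓; S.y = 0.00, B.y = 0.00 ✓; |SB| = 47.80 ✓; ∠(EB, BS) = 90.00° ✓; |EB| = 5.100 ✓; bearing(E→G) − bearing(E→B) = 123.0° ✓; |EG| = 5.100 ✓; ∠(EG, GT) = 90.00° ✓; |GT| = 9.700 ✗.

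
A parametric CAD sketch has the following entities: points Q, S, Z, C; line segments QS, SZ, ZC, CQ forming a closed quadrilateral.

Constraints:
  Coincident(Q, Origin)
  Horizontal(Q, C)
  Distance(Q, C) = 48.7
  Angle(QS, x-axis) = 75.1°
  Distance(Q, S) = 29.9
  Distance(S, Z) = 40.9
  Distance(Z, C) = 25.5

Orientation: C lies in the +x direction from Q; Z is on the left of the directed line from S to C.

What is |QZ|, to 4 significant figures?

54.75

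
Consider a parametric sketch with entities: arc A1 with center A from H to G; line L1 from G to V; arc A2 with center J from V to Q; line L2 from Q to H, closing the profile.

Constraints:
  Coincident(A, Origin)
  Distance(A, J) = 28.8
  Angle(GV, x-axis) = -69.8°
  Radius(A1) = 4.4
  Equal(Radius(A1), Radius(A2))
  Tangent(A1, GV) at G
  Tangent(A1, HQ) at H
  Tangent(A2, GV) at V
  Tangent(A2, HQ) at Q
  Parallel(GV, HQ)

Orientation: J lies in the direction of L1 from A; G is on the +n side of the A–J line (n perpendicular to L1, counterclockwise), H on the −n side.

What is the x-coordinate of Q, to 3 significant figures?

5.82

Tangency of A1 to both parallel lines with radius 4.4 puts G and H at A ± 4.4·n: G = (4.13, 1.52), H = (-4.13, -1.52). Equal radii place V and Q the same way about J: V = J + 4.4·n = (14.1, -25.5), Q = J − 4.4·n = (5.82, -28.5). So Q.x = 5.82.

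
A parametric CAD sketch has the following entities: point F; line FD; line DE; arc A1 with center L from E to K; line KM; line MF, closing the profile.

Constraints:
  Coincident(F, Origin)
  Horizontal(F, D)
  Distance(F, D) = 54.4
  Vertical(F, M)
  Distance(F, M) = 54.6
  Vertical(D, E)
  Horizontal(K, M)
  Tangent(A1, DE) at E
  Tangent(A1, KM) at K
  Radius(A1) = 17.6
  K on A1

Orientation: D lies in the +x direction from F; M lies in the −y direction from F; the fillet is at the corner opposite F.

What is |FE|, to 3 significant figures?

65.8

F is at the origin; F and D share the same y with |FD| = 54.4 and D on the +x side, so D = (54.4, 0.00). FM is vertical with |FM| = 54.6 and M on the −y side, so M = (0.00, -54.6). The virtual corner opposite F is at (54.4, -54.6). A1 meets DE tangentially, so LE is at right angles to DE and the tangent condition forces LK to be normal to KM, with radius 17.6, so the center L sits 17.6 in from both sides at L = (36.8, -37.0). That places the tangent points at E = (54.4, -37.0) on DE and K = (36.8, -54.6) on KM. Then |FE| = |E − F| = 65.8.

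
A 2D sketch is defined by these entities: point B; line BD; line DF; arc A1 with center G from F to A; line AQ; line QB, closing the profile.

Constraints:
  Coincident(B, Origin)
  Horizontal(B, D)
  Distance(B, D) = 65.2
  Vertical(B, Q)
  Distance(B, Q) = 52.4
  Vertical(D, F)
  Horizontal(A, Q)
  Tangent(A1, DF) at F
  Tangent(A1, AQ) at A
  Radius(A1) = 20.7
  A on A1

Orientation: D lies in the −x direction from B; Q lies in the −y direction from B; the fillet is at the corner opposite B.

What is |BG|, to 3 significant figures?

54.6

BQ is vertical with |BQ| = 52.4 and Q on the −y side, so Q = (0.00, -52.4). The virtual corner opposite B is at (-65.2, -52.4). The tangent condition forces GF to be normal to DF and tangency of A1 to AQ means the radius GA is perpendicular to AQ, with radius 20.7, so the center G sits 20.7 in from both sides at G = (-44.5, -31.7). Then |BG| = |G − B| = 54.6.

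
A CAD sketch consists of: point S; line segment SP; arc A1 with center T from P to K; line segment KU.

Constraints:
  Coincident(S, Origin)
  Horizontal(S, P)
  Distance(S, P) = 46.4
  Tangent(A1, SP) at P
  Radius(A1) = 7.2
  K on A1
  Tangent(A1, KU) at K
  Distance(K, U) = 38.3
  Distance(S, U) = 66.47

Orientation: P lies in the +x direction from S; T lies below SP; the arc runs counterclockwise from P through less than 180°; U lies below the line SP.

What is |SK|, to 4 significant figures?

40.35

Checks: |TK| = 7.200 ✓; ∠(TK, KU) = 90.00° ✓; |KU| = 38.30 ✓; |SU| = 66.47 ✓.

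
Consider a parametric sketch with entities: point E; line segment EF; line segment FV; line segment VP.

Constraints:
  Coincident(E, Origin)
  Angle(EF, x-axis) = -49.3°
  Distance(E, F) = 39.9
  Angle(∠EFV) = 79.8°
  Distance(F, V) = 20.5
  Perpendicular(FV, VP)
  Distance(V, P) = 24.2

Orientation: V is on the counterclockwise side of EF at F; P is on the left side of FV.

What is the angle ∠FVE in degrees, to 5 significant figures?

71.114°

E is at the origin; EF runs at -49.3° with length 39.9, so F = 39.9·(cos -49.3°, sin -49.3°) = (26.019, -30.250). ∠EFV = 79.8°, so FV runs at -49.3° + (180° − 79.8°) = 50.900° from the x-axis; with |FV| = 20.5, V = F + 20.5·(cos 50.900°, sin 50.900°) = (38.948, -14.341). Then cos ∠FVE = VF·VE / (|VF||VE|), giving 71.114°.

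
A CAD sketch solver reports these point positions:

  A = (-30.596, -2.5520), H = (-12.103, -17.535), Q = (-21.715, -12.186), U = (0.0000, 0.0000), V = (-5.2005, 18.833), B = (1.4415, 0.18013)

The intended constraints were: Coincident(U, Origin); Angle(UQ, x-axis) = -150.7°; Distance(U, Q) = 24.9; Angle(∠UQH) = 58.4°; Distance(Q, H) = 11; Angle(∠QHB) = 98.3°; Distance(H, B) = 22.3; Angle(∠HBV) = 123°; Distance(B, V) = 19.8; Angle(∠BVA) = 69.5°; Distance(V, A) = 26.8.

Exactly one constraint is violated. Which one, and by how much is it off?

Distance(V, A) = 26.8 — off by 6.40.

U = (0.00, 0.00) ✓; UQ at -150.7° ✓; |UQ| = 24.90 ✓; ∠UQH = 58.40° ✓; |QH| = 11.00 ✓; ∠QHB = 98.30° ✓; |HB| = 22.30 ✓; ∠HBV = 123.0° ✓; |BV| = 19.80 ✓; ∠BVA = 69.50° ✓; |VA| = 33.20 ✗.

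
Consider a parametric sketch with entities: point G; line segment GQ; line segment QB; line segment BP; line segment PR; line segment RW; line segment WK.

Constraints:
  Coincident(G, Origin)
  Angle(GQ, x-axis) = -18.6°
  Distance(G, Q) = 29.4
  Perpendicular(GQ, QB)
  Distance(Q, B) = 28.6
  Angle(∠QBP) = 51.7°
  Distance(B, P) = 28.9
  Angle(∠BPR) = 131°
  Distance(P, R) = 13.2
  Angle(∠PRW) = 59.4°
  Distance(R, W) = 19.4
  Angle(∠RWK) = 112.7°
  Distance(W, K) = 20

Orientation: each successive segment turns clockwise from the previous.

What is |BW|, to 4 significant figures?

22.86

G is at the origin; GQ runs at -18.6° with length 29.4, so Q = (27.86, -9.377). GQ ⟂ QB, so QB runs at -108.6°; with |QB| = 28.6, B = (18.74, -36.48). ∠QBP = 51.7° gives BP at 123.1° from the x-axis; with |BP| = 28.9, P = (2.960, -12.27). ∠BPR = 131.0° gives PR at 74.10° from the x-axis; with |PR| = 13.2, R = (6.576, 0.4215). ∠PRW = 59.4° gives RW at -46.50° from the x-axis; with |RW| = 19.4, W = (19.93, -13.65). Then |BW| = |W − B| = 22.86.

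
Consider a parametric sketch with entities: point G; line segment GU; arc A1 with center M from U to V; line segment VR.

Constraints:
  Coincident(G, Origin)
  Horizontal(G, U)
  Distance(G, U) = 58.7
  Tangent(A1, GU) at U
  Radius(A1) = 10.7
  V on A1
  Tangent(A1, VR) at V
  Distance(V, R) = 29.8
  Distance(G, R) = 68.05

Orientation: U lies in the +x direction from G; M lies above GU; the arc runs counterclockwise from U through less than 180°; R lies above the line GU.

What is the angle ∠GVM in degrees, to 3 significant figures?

15.9°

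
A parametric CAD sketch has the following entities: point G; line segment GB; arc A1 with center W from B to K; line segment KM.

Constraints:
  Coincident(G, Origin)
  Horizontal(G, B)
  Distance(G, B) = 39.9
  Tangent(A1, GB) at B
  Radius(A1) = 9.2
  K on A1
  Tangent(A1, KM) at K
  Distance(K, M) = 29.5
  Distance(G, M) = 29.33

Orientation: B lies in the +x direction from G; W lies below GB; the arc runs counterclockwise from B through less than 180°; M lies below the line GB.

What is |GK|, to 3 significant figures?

33.0

Checks: |WK| = 9.200 ✓; ∠(WK, KM) = 90.00° ✓; |KM| = 29.50 ✓; |GM| = 29.33 ✓.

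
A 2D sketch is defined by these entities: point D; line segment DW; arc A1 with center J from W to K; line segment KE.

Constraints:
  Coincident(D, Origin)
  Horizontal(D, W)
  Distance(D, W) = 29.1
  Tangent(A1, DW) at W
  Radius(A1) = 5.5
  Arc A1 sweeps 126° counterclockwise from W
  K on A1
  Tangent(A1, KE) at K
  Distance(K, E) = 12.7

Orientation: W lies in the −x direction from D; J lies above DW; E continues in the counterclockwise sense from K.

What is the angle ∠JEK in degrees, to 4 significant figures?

23.42°

On A1, W sits at bearing -90° from J; a 126° counterclockwise sweep puts K at bearing 36°, so K = J + 5.5·(cos 36°, sin 36°) = (-24.65, 8.733). Since A1 is tangent to KE there, JK ⟂ KE, so KE runs along (−sin 36°, cos 36°); with |KE| = 12.7, E = (-32.12, 19.01). Then cos ∠JEK = EJ·EK / (|EJ||EK|), giving 23.42°.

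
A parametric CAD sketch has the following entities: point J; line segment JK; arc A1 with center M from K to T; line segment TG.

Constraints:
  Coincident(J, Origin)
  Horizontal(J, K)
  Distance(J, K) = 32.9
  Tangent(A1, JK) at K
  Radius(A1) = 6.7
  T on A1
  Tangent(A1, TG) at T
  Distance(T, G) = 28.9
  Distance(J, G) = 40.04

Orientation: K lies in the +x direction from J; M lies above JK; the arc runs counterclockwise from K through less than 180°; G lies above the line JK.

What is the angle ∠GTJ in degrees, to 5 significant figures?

69.288°

J is at the origin; JK is horizontal with |JK| = 32.9 and K on the +x side, so K = (32.900, 0.0000). The tangent condition forces MK to be normal to JK, so M = K + (0, 6.7) = (32.900, 6.7000). Since MT ⟂ TG (tangency), |MG| = √(6.7² + 28.9²) = 29.666 regardless of where T sits on A1. So G lies on both circle(J, 40.04) and circle(M, 29.666); the above-JK intersection is G = (21.205, 33.964). T is the foot of the tangent from G: T = (38.302, 10.664).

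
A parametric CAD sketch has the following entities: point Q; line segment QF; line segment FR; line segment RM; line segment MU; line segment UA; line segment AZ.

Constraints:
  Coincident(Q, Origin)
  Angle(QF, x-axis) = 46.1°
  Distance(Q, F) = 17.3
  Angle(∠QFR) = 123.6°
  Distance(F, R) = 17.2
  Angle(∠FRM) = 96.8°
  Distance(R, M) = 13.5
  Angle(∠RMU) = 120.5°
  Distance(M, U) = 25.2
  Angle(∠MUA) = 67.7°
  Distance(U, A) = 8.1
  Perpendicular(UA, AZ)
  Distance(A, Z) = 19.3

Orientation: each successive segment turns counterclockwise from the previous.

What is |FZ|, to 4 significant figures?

22.03

Q is at the origin; QF runs at 46.1° with length 17.3, so F = (12.00, 12.47). ∠QFR = 123.6° gives FR at 102.5° from the x-axis; with |FR| = 17.2, R = (8.273, 29.26). ∠FRM = 96.8° gives RM at -174.3° from the x-axis; with |RM| = 13.5, M = (-5.160, 27.92). ∠RMU = 120.5° gives MU at -114.8° from the x-axis; with |MU| = 25.2, U = (-15.73, 5.041). ∠MUA = 67.7° gives UA at -2.500° from the x-axis; with |UA| = 8.1, A = (-7.638, 4.688). UA ⟂ AZ, so AZ runs at 87.50°; with |AZ| = 19.3, Z = (-6.796, 23.97). Then |FZ| = |Z − F| = 22.03.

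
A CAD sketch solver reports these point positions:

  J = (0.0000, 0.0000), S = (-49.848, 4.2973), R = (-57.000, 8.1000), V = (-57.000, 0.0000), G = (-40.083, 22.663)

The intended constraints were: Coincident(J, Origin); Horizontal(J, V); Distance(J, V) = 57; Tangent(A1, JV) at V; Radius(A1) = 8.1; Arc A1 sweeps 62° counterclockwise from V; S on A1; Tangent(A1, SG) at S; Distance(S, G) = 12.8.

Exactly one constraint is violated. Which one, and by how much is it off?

Distance(S, G) = 12.8 — off by 8.00.

J = (0.00, 0.00) ✓; J.y = 0.00, V.y = 0.00 ✓; |JV| = 57.00 ✓; ∠(RV, VJ) = 90.00° ✓; |RV| = 8.100 ✓; bearing(R→S) − bearing(R→V) = 62.00° ✓; |RS| = 8.100 ✓; ∠(RS, SG) = 90.00° ✓; |SG| = 20.80 ✗.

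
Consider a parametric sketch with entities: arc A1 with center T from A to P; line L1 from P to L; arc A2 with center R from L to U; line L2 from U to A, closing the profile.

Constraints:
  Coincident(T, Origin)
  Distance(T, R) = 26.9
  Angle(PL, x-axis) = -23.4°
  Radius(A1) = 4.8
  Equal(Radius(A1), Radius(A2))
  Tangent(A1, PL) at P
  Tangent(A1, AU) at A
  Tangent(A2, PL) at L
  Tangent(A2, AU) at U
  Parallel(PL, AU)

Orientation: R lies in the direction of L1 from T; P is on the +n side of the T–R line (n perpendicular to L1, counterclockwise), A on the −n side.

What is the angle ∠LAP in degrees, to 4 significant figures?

70.36°

The slot axis is L1's direction at -23.4°, so u = (cos -23.4°, sin -23.4°) = (0.9178, -0.3971) and n = (−sin -23.4°, cos -23.4°) = (0.3971, 0.9178). T is at the origin and R lies 26.9 along u from T, so R = 26.9·u = (24.69, -10.68). Tangency of A1 to both parallel lines with radius 4.8 puts P and A at T ± 4.8·n: P = (1.906, 4.405), A = (-1.906, -4.405). Equal radii place L and U the same way about R: L = R + 4.8·n = (26.59, -6.278), U = R − 4.8·n = (22.78, -15.09). Then cos ∠LAP = AL·AP / (|AL||AP|), giving 70.36°.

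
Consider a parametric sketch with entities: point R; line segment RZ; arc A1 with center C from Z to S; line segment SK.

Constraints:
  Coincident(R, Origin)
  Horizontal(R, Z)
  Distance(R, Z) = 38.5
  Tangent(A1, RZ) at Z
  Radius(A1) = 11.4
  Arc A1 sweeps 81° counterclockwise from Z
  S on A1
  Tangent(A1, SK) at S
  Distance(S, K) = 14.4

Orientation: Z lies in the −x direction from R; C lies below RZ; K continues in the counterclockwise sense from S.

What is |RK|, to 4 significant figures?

57.22

R is at the origin; RZ is horizontal with |RZ| = 38.5 and Z on the −x side, so Z = (-38.50, 0.000). A1 meets RZ tangentially, so CZ is at right angles to RZ, so C = Z + (0, -11.4) = (-38.50, -11.40). On A1, Z sits at bearing 90° from C; an 81° counterclockwise sweep puts S at bearing 171°, so S = C + 11.4·(cos 171°, sin 171°) = (-49.76, -9.617). A1 meets SK tangentially, so CS is at right angles to SK, so SK runs along (−sin 171°, cos 171°); with |SK| = 14.4, K = (-52.01, -23.84). Then |RK| = |K − R| = 57.22.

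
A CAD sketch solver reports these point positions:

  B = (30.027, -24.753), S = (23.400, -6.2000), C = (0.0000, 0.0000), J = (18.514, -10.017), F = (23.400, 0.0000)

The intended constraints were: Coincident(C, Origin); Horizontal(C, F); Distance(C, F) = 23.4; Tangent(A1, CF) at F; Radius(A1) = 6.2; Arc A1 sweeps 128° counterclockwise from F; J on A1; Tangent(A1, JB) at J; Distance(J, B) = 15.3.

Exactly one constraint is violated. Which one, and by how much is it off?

Distance(J, B) = 15.3 — off by 3.40.

C = (0.00, 0.00) ✓; C.y = 0.00, F.y = 0.00 ✓; |CF| = 23.40 ✓; ∠(SF, FC) = 90.00° ✓; |SF| = 6.200 ✓; bearing(S→J) − bearing(S→F) = 128.0° ✓; |SJ| = 6.200 ✓; ∠(SJ, JB) = 90.00° ✓; |JB| = 18.70 ✗.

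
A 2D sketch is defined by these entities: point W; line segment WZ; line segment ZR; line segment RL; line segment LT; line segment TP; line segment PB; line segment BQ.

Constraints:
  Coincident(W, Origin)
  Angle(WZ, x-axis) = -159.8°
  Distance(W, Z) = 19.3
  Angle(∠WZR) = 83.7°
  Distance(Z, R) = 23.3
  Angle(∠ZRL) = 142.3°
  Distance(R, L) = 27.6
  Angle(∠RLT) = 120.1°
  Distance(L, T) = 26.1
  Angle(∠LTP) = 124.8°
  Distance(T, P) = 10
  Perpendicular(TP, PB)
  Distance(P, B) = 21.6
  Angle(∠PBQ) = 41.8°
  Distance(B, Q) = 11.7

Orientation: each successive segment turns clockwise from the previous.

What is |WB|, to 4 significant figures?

22.63

W is at the origin; WZ runs at -159.8° with length 19.3, so Z = (-18.11, -6.664). ∠WZR = 83.7° gives ZR at 103.9° from the x-axis; with |ZR| = 23.3, R = (-23.71, 15.95). ∠ZRL = 142.3° gives RL at 66.20° from the x-axis; with |RL| = 27.6, L = (-12.57, 41.21). ∠RLT = 120.1° gives LT at 6.300° from the x-axis; with |LT| = 26.1, T = (13.37, 44.07). ∠LTP = 124.8° gives TP at -48.90° from the x-axis; with |TP| = 10.0, P = (19.94, 36.53). The perpendicularity gives PB at right angles to TP, so PB runs at -138.9°; with |PB| = 21.6, B = (3.667, 22.34). Then |WB| = |B − W| = 22.63.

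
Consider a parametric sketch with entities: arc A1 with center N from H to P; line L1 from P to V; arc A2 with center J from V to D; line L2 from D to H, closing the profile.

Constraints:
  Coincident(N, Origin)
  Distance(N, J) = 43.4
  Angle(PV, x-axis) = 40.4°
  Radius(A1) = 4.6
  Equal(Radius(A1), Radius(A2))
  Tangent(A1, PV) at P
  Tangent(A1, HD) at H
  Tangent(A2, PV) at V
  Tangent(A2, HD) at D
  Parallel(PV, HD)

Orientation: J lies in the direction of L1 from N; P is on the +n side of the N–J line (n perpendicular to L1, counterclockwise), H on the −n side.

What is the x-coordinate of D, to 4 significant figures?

36.03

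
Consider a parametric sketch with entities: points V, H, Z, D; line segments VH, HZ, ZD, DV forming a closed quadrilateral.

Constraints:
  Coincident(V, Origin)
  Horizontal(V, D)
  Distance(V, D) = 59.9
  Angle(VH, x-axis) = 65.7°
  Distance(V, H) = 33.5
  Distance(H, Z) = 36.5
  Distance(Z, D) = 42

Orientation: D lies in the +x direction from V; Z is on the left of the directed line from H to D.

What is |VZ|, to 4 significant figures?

63.51

V is at the origin; V and D share the same y with |VD| = 59.9 and D in +x, so D = (59.9, 0). VH runs at 65.7° with |VH| = 33.5, so H = (13.79, 30.53). Z is determined by |HZ| = 36.5 and |ZD| = 42.0 together: it lies at the intersection of circle(H, 36.5) and circle(D, 42.0). With |HD| = 55.31, the foot of the radical line on HD is 23.75 from H and the perpendicular offset is √(36.5² − 23.75²) = 27.72. Taking the left-of-HD solution: Z = (48.89, 40.53).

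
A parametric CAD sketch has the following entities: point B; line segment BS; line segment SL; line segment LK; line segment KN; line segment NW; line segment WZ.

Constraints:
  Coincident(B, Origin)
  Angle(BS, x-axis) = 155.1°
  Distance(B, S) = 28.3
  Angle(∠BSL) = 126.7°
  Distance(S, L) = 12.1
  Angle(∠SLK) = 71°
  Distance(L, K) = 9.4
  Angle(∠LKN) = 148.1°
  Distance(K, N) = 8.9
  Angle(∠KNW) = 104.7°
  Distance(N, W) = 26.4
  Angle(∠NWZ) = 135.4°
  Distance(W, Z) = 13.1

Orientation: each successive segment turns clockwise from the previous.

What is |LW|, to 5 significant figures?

31.290

∠LKN = 148.1° gives KN at -39.100° from the x-axis; with |KN| = 8.9, N = (-11.911, 16.968). ∠KNW = 104.7° gives NW at -114.40° from the x-axis; with |NW| = 26.4, W = (-22.817, -7.0736). Then |LW| = |W − L| = 31.290.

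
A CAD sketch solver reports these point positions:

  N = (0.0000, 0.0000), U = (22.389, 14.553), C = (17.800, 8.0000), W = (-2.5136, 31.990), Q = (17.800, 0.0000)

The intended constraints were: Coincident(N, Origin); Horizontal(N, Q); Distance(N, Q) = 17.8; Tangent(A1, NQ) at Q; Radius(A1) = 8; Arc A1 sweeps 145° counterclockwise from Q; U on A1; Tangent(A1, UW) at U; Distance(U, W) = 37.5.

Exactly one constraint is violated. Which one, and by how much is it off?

Distance(U, W) = 37.5 — off by 7.10.

N = (0.00, 0.00) ✓; N.y = 0.00, Q.y = 0.00 ✓; |NQ| = 17.80 ✓; ∠(CQ, QN) = 90.00° ✓; |CQ| = 8.000 ✓; bearing(C→U) − bearing(C→Q) = 145.0° ✓; |CU| = 8.000 ✓; ∠(CU, UW) = 90.00° ✓; |UW| = 30.40 ✗.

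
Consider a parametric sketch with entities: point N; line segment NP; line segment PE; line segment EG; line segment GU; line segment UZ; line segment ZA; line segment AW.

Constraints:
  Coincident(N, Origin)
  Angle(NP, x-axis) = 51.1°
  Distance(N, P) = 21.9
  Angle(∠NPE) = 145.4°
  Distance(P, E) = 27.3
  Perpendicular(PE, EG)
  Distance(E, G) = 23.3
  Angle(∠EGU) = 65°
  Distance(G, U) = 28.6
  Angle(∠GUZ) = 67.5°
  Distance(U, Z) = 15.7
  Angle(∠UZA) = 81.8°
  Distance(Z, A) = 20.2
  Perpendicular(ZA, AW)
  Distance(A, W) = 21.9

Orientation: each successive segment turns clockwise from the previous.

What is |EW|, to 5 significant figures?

36.352

∠UZA = 81.8° gives ZA at -39.200° from the x-axis; with |ZA| = 20.2, A = (42.000, 7.3745). The perpendicularity gives AW at right angles to ZA, so AW runs at -129.20°; with |AW| = 21.9, W = (28.158, -9.5968). Then |EW| = |W − E| = 36.352.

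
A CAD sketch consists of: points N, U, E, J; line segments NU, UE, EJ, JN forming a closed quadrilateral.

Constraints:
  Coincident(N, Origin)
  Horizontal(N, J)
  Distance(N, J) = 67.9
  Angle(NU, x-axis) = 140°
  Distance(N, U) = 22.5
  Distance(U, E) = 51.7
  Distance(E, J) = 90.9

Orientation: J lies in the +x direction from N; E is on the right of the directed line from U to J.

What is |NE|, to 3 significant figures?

40.1

Checks: |UE| = 51.70 ✓; |EJ| = 90.90 ✓.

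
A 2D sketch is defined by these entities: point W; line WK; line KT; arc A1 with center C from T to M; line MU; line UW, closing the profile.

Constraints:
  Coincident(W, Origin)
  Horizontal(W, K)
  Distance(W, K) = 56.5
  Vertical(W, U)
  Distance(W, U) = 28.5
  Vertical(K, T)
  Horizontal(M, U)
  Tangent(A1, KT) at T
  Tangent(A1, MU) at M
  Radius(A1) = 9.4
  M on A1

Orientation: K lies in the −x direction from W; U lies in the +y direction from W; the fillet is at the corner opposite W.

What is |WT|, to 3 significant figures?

59.6

W is at the origin; W and K share the same y with |WK| = 56.5 and K on the −x side, so K = (-56.5, 0.00). W and U share the same x with |WU| = 28.5 and U on the +y side, so U = (0.00, 28.5). The virtual corner opposite W is at (-56.5, 28.5). Since A1 is tangent to KT there, CT ⟂ KT and tangency of A1 to MU means the radius CM is perpendicular to MU, with radius 9.4, so the center C sits 9.4 in from both sides at C = (-47.1, 19.1). That places the tangent points at T = (-56.5, 19.1) on KT and M = (-47.1, 28.5) on MU. Then |WT| = |T − W| = 59.6.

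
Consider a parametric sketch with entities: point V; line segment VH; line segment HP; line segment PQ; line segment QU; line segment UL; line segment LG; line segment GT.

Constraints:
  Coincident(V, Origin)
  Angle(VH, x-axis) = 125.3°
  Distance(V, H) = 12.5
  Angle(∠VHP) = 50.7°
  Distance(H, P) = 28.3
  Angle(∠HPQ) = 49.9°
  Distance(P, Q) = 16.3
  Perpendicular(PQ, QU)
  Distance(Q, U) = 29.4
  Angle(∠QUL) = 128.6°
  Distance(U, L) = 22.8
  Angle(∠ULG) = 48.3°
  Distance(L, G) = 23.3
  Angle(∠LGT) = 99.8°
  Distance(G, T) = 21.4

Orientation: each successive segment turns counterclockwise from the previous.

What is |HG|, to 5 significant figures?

18.532

∠QUL = 128.6° gives UL at 166.10° from the x-axis; with |UL| = 22.8, L = (-34.347, 21.916). ∠ULG = 48.3° gives LG at -62.200° from the x-axis; with |LG| = 23.3, G = (-23.481, 1.3057). Then |HG| = |G − H| = 18.532.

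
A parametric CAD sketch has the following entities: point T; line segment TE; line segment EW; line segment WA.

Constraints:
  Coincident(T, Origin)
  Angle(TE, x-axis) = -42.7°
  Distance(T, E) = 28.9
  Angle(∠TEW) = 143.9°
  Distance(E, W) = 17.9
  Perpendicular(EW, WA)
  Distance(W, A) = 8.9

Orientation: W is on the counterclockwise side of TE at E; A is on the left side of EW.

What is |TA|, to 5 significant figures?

42.044

T is at the origin; TE runs at -42.7° with length 28.9, so E = 28.9·(cos -42.7°, sin -42.7°) = (21.239, -19.599). ∠TEW = 143.9°, so EW runs at -42.7° + (180° − 143.9°) = -6.6000° from the x-axis; with |EW| = 17.9, W = E + 17.9·(cos -6.6000°, sin -6.6000°) = (39.020, -21.656). EW is perpendicular to WA; with |WA| = 8.9 on the left of EW, A = W + 8.9·(0.11494, 0.99337) = (40.043, -12.815). Then |TA| = |A − T| = 42.044.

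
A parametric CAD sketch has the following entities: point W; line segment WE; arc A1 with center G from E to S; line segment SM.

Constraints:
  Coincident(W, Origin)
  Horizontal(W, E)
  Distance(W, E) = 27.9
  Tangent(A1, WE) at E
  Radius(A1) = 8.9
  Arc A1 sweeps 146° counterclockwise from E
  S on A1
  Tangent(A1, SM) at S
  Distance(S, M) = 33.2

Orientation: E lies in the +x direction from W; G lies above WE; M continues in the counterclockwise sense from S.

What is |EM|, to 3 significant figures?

41.5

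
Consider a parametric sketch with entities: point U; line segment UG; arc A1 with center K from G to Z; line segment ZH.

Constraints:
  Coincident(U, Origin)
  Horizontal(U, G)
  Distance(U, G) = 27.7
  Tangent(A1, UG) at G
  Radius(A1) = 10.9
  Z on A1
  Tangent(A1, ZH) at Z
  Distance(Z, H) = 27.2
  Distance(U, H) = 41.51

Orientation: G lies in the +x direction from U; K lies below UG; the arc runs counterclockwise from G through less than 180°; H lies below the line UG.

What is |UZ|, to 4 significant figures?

19.99

Checks: U.y = 0.00, G.y = 0.00 ✓; |KZ| = 10.90 ✓; ∠(KZ, ZH) = 90.00° ✓; |ZH| = 27.20 ✓; |UH| = 41.51 ✓.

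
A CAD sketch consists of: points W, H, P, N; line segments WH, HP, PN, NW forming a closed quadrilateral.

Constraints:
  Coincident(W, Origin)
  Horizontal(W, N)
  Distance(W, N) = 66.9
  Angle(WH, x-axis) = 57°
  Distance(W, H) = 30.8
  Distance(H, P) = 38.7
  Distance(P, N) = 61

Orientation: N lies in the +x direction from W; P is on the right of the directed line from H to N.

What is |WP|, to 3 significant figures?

13.6

W is at the origin; W and N share the same y with |WN| = 66.9 and N in +x, so N = (66.9, 0). WH runs at 57.0° with |WH| = 30.8, so H = (16.8, 25.8). P is determined by |HP| = 38.7 and |PN| = 61.0 together: it lies at the intersection of circle(H, 38.7) and circle(N, 61.0). With |HN| = 56.4, the foot of the radical line on HN is 8.48 from H and the perpendicular offset is √(38.7² − 8.48²) = 37.8. Taking the right-of-HN solution: P = (7.02, -11.6).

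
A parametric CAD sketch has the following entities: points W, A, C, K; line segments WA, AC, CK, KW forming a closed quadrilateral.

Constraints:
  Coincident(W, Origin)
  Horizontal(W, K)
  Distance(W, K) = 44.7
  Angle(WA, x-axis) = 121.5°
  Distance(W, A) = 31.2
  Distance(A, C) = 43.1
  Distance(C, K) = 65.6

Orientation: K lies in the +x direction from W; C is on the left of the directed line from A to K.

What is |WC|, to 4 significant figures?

59.28

Checks: W = (0.00, 0.00) ✓; |AC| = 43.10 ✓; |CK| = 65.60 ✓.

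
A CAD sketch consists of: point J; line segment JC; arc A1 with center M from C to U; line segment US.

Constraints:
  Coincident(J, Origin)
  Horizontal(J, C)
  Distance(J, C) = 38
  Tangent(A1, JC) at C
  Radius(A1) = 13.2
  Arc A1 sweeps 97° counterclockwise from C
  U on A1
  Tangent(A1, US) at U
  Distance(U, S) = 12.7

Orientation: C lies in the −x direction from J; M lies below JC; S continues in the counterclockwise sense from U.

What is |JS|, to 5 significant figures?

56.631

J is at the origin; JC is horizontal with |JC| = 38.0 and C on the −x side, so C = (-38.000, 0.0000). Since A1 is tangent to JC there, MC ⟂ JC, so M = C + (0, -13.2) = (-38.000, -13.200). On A1, C sits at bearing 90° from M; a 97° counterclockwise sweep puts U at bearing 187°, so U = M + 13.2·(cos 187°, sin 187°) = (-51.102, -14.809). A1 meets US tangentially, so MU is at right angles to US, so US runs along (−sin 187°, cos 187°); with |US| = 12.7, S = (-49.554, -27.414). Then |JS| = |S − J| = 56.631.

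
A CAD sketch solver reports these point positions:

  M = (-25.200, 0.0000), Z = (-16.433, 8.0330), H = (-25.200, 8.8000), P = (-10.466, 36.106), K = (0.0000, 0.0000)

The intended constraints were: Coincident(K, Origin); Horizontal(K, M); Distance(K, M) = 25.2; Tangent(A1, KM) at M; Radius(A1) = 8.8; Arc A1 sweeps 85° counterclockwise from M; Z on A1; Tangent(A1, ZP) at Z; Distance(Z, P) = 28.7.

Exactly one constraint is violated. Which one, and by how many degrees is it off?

Tangent(A1, ZP) at Z — off by 7.00°.

K = (0.00, 0.00) ✓; K.y = 0.00, M.y = 0.00 ✓; |KM| = 25.20 ✓; ∠(HM, MK) = 90.00° ✓; |HM| = 8.800 ✓; bearing(H→Z) − bearing(H→M) = 85.00° ✓; |HZ| = 8.800 ✓; ∠(HZ, ZP) = 97.00° ✗; |ZP| = 28.70 ✓.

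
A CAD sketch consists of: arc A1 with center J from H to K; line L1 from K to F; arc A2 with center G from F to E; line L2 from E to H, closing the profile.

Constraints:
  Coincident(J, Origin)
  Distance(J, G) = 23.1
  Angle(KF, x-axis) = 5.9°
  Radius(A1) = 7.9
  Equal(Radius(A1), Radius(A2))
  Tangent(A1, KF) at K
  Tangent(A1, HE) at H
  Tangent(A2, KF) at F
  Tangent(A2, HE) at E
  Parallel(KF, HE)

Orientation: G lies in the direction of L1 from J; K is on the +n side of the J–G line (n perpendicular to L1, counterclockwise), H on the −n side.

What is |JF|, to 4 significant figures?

24.41

Tangency of A1 to both parallel lines with radius 7.9 puts K and H at J ± 7.9·n: K = (-0.8121, 7.858), H = (0.8121, -7.858). Equal radii place F and E the same way about G: F = G + 7.9·n = (22.17, 10.23), E = G − 7.9·n = (23.79, -5.484). Then |JF| = |F − J| = 24.41.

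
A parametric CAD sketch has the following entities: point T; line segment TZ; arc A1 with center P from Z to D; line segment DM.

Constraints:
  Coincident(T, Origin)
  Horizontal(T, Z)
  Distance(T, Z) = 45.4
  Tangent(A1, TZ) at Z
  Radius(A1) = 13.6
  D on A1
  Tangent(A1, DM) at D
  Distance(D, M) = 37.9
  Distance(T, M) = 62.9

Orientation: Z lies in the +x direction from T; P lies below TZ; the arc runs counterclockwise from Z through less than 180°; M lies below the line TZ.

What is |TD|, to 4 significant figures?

35.05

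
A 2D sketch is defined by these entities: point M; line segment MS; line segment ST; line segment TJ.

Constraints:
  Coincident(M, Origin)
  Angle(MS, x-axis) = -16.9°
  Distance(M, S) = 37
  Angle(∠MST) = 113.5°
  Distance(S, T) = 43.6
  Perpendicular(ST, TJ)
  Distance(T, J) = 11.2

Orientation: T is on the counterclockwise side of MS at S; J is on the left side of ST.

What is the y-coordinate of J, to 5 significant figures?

29.706

∠MST = 113.5°, so ST runs at -16.9° + (180° − 113.5°) = 49.600° from the x-axis; with |ST| = 43.6, T = S + 43.6·(cos 49.600°, sin 49.600°) = (63.660, 22.447). The perpendicularity gives TJ at right angles to ST; with |TJ| = 11.2 on the left of ST, J = T + 11.2·(-0.76154, 0.64812) = (55.131, 29.706). So J.y = 29.706.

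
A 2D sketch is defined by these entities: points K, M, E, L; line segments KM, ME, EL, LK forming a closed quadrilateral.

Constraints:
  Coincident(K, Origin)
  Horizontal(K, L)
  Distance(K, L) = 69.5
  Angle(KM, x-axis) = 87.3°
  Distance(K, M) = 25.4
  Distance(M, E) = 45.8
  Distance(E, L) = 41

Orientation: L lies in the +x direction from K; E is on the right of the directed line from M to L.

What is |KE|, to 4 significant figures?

31.58

Checks: |ME| = 45.80 ✓; |EL| = 41.00 ✓.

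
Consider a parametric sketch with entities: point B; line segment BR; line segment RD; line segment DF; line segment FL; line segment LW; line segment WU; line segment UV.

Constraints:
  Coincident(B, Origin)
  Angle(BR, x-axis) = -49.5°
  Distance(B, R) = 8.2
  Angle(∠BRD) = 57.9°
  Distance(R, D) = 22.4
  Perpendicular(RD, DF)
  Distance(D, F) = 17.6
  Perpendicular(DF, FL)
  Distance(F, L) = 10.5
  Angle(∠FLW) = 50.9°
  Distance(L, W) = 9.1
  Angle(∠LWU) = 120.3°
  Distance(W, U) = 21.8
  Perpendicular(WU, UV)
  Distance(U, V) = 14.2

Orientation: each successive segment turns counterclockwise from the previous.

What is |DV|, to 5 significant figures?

31.499

B is at the origin; BR runs at -49.5° with length 8.2, so R = (5.3255, -6.2353). ∠BRD = 57.9° gives RD at 72.600° from the x-axis; with |RD| = 22.4, D = (12.024, 15.140). RD ⟂ DF, so DF runs at 162.60°; with |DF| = 17.6, F = (-4.7706, 20.403). DF ⟂ FL, so FL runs at -107.40°; with |FL| = 10.5, L = (-7.9106, 10.383). ∠FLW = 50.9° gives LW at 21.700° from the x-axis; with |LW| = 9.1, W = (0.54454, 13.748). ∠LWU = 120.3° gives WU at 81.400° from the x-axis; with |WU| = 21.8, U = (3.8044, 35.303). WU is perpendicular to UV, so UV runs at 171.40°; with |UV| = 14.2, V = (-10.236, 37.426). Then |DV| = |V − D| = 31.499.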